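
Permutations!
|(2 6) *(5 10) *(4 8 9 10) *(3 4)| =6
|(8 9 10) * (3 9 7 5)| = |(3 9 10 8 7 5)| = 6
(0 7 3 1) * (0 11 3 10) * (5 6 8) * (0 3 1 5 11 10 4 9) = [7, 10, 2, 5, 9, 6, 8, 4, 11, 0, 3, 1] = (0 7 4 9)(1 10 3 5 6 8 11)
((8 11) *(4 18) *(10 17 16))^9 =(4 18)(8 11)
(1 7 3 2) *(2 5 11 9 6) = [0, 7, 1, 5, 4, 11, 2, 3, 8, 6, 10, 9] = (1 7 3 5 11 9 6 2)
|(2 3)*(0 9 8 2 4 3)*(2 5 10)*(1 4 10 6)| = |(0 9 8 5 6 1 4 3 10 2)| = 10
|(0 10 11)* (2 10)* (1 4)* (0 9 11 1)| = 10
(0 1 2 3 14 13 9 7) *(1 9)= (0 9 7)(1 2 3 14 13)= [9, 2, 3, 14, 4, 5, 6, 0, 8, 7, 10, 11, 12, 1, 13]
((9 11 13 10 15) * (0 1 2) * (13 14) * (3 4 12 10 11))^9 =(3 10)(4 15)(9 12)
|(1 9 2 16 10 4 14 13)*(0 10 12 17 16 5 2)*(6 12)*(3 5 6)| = 7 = |(0 10 4 14 13 1 9)(2 6 12 17 16 3 5)|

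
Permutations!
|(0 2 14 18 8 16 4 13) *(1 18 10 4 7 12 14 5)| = |(0 2 5 1 18 8 16 7 12 14 10 4 13)| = 13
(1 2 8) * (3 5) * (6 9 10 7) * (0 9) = (0 9 10 7 6)(1 2 8)(3 5) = [9, 2, 8, 5, 4, 3, 0, 6, 1, 10, 7]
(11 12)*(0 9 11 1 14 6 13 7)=(0 9 11 12 1 14 6 13 7)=[9, 14, 2, 3, 4, 5, 13, 0, 8, 11, 10, 12, 1, 7, 6]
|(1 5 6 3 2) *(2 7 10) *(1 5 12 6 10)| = 15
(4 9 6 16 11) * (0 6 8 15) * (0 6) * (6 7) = (4 9 8 15 7 6 16 11) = [0, 1, 2, 3, 9, 5, 16, 6, 15, 8, 10, 4, 12, 13, 14, 7, 11]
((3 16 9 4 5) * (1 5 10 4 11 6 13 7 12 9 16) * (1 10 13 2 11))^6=(16)(1 7 10)(3 9 13)(4 5 12)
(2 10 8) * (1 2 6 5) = (1 2 10 8 6 5) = [0, 2, 10, 3, 4, 1, 5, 7, 6, 9, 8]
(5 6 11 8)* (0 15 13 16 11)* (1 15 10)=(0 10 1 15 13 16 11 8 5 6)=[10, 15, 2, 3, 4, 6, 0, 7, 5, 9, 1, 8, 12, 16, 14, 13, 11]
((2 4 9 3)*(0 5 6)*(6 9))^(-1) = ((0 5 9 3 2 4 6))^(-1) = (0 6 4 2 3 9 5)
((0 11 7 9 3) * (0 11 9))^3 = (0 11 9 7 3)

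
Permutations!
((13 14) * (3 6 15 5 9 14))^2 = ((3 6 15 5 9 14 13))^2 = (3 15 9 13 6 5 14)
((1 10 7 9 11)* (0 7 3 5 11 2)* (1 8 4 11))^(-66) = ((0 7 9 2)(1 10 3 5)(4 11 8))^(-66) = (11)(0 9)(1 3)(2 7)(5 10)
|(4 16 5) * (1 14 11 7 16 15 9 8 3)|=|(1 14 11 7 16 5 4 15 9 8 3)|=11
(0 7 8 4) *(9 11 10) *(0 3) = (0 7 8 4 3)(9 11 10) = [7, 1, 2, 0, 3, 5, 6, 8, 4, 11, 9, 10]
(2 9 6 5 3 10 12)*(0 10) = (0 10 12 2 9 6 5 3) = [10, 1, 9, 0, 4, 3, 5, 7, 8, 6, 12, 11, 2]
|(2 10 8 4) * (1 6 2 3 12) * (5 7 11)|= |(1 6 2 10 8 4 3 12)(5 7 11)|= 24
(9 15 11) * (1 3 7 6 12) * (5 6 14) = (1 3 7 14 5 6 12)(9 15 11) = [0, 3, 2, 7, 4, 6, 12, 14, 8, 15, 10, 9, 1, 13, 5, 11]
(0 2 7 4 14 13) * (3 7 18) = (0 2 18 3 7 4 14 13) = [2, 1, 18, 7, 14, 5, 6, 4, 8, 9, 10, 11, 12, 0, 13, 15, 16, 17, 3]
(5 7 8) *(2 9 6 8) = (2 9 6 8 5 7) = [0, 1, 9, 3, 4, 7, 8, 2, 5, 6]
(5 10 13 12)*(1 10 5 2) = (1 10 13 12 2) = [0, 10, 1, 3, 4, 5, 6, 7, 8, 9, 13, 11, 2, 12]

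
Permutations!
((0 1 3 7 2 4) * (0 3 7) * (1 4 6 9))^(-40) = (9)(0 3 4)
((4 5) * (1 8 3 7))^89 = (1 8 3 7)(4 5)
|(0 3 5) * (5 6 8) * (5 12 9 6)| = |(0 3 5)(6 8 12 9)| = 12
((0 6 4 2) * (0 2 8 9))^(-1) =((0 6 4 8 9))^(-1) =(0 9 8 4 6)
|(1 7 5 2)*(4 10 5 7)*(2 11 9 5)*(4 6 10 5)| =|(1 6 10 2)(4 5 11 9)| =4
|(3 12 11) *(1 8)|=6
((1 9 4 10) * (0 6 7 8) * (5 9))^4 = ((0 6 7 8)(1 5 9 4 10))^4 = (1 10 4 9 5)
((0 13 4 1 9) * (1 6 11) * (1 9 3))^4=((0 13 4 6 11 9)(1 3))^4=(0 11 4)(6 13 9)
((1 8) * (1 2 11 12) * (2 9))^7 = (1 8 9 2 11 12)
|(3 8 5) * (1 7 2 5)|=|(1 7 2 5 3 8)|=6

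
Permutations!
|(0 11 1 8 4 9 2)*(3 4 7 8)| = 14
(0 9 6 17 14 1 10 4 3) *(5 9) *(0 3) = (0 5 9 6 17 14 1 10 4) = [5, 10, 2, 3, 0, 9, 17, 7, 8, 6, 4, 11, 12, 13, 1, 15, 16, 14]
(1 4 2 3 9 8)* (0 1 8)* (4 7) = (0 1 7 4 2 3 9) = [1, 7, 3, 9, 2, 5, 6, 4, 8, 0]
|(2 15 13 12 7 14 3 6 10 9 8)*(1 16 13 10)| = |(1 16 13 12 7 14 3 6)(2 15 10 9 8)| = 40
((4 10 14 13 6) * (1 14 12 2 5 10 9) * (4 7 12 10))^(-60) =((1 14 13 6 7 12 2 5 4 9))^(-60) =(14)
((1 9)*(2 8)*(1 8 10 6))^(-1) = ((1 9 8 2 10 6))^(-1) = (1 6 10 2 8 9)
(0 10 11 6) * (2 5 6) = (0 10 11 2 5 6) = [10, 1, 5, 3, 4, 6, 0, 7, 8, 9, 11, 2]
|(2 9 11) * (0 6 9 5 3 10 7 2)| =|(0 6 9 11)(2 5 3 10 7)| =20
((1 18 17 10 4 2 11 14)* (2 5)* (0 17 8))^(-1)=(0 8 18 1 14 11 2 5 4 10 17)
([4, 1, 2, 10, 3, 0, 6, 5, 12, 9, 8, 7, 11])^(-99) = [0, 1, 2, 3, 4, 5, 6, 7, 8, 9, 10, 11, 12]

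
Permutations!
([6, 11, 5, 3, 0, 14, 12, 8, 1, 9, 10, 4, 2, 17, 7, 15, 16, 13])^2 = (17)(0 12 5 7 1 4 6 2 14 8 11)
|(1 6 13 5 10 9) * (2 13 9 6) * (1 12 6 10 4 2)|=12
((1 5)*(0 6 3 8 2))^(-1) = (0 2 8 3 6)(1 5)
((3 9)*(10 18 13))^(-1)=((3 9)(10 18 13))^(-1)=(3 9)(10 13 18)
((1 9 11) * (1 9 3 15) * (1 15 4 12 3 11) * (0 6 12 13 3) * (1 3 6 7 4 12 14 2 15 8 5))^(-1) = (0 12 3 9 11 1 5 8 15 2 14 6 13 4 7)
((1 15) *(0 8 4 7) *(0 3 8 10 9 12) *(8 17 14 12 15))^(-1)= (0 12 14 17 3 7 4 8 1 15 9 10)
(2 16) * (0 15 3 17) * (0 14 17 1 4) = (0 15 3 1 4)(2 16)(14 17) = [15, 4, 16, 1, 0, 5, 6, 7, 8, 9, 10, 11, 12, 13, 17, 3, 2, 14]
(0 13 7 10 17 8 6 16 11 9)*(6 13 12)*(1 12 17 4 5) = (0 17 8 13 7 10 4 5 1 12 6 16 11 9) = [17, 12, 2, 3, 5, 1, 16, 10, 13, 0, 4, 9, 6, 7, 14, 15, 11, 8]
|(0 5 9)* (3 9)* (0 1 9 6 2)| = |(0 5 3 6 2)(1 9)| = 10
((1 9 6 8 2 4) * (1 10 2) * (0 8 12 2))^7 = ((0 8 1 9 6 12 2 4 10))^7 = (0 4 12 9 8 10 2 6 1)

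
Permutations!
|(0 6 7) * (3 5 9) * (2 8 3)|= |(0 6 7)(2 8 3 5 9)|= 15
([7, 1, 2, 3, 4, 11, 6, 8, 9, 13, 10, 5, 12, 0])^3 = [9, 1, 2, 3, 4, 11, 6, 13, 0, 7, 10, 5, 12, 8]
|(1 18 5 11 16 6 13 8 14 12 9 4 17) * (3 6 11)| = |(1 18 5 3 6 13 8 14 12 9 4 17)(11 16)| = 12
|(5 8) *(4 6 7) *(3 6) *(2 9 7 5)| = |(2 9 7 4 3 6 5 8)| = 8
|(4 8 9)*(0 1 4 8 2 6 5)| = 6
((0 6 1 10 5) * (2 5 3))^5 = ((0 6 1 10 3 2 5))^5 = (0 2 10 6 5 3 1)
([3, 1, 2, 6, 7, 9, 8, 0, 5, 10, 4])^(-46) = [7, 1, 2, 0, 10, 8, 3, 4, 6, 5, 9]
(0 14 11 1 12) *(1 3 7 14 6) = (0 6 1 12)(3 7 14 11) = [6, 12, 2, 7, 4, 5, 1, 14, 8, 9, 10, 3, 0, 13, 11]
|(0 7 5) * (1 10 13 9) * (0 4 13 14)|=9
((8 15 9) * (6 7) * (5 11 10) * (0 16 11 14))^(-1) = (0 14 5 10 11 16)(6 7)(8 9 15)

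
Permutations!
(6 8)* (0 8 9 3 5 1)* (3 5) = (0 8 6 9 5 1) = [8, 0, 2, 3, 4, 1, 9, 7, 6, 5]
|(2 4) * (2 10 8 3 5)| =6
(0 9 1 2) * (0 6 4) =(0 9 1 2 6 4) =[9, 2, 6, 3, 0, 5, 4, 7, 8, 1]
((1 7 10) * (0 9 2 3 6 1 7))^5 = (0 1 6 3 2 9)(7 10)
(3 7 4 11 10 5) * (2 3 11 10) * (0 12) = (0 12)(2 3 7 4 10 5 11) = [12, 1, 3, 7, 10, 11, 6, 4, 8, 9, 5, 2, 0]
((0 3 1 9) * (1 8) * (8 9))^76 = ((0 3 9)(1 8))^76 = (0 3 9)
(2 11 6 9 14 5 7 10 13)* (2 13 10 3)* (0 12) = (0 12)(2 11 6 9 14 5 7 3) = [12, 1, 11, 2, 4, 7, 9, 3, 8, 14, 10, 6, 0, 13, 5]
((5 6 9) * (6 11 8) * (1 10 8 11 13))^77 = (13)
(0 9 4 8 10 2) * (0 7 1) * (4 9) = (0 4 8 10 2 7 1) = [4, 0, 7, 3, 8, 5, 6, 1, 10, 9, 2]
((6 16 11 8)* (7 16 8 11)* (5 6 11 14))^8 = (16)(5 11 6 14 8)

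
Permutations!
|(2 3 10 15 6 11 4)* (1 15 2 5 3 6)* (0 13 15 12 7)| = 42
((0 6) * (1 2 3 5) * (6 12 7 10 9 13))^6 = ((0 12 7 10 9 13 6)(1 2 3 5))^6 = (0 6 13 9 10 7 12)(1 3)(2 5)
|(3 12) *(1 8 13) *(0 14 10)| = 6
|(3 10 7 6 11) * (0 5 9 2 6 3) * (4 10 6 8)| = 11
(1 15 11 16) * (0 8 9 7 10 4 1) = [8, 15, 2, 3, 1, 5, 6, 10, 9, 7, 4, 16, 12, 13, 14, 11, 0] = (0 8 9 7 10 4 1 15 11 16)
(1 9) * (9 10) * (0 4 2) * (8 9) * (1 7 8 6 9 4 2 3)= (0 2)(1 10 6 9 7 8 4 3)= [2, 10, 0, 1, 3, 5, 9, 8, 4, 7, 6]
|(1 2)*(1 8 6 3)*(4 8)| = |(1 2 4 8 6 3)| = 6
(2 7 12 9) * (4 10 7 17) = (2 17 4 10 7 12 9) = [0, 1, 17, 3, 10, 5, 6, 12, 8, 2, 7, 11, 9, 13, 14, 15, 16, 4]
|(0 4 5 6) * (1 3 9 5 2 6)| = 4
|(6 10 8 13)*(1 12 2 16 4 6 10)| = 6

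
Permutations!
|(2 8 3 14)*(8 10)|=|(2 10 8 3 14)|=5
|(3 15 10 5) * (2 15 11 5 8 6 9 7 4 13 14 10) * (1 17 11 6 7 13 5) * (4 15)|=|(1 17 11)(2 4 5 3 6 9 13 14 10 8 7 15)|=12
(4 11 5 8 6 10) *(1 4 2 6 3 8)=(1 4 11 5)(2 6 10)(3 8)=[0, 4, 6, 8, 11, 1, 10, 7, 3, 9, 2, 5]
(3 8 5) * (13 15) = (3 8 5)(13 15) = [0, 1, 2, 8, 4, 3, 6, 7, 5, 9, 10, 11, 12, 15, 14, 13]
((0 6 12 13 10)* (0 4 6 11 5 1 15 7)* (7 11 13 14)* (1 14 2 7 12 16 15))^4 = (0 6 5 7 4 11 2 10 15 12 13 16 14)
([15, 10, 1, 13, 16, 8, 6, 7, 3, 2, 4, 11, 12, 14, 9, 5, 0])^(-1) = [16, 2, 9, 8, 10, 15, 6, 7, 5, 14, 1, 11, 12, 3, 13, 0, 4]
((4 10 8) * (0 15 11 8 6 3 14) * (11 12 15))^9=(0 11 8 4 10 6 3 14)(12 15)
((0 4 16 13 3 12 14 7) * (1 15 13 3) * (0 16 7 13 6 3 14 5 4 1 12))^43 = ((0 1 15 6 3)(4 7 16 14 13 12 5))^43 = (0 6 1 3 15)(4 7 16 14 13 12 5)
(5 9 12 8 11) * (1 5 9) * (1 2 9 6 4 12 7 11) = (1 5 2 9 7 11 6 4 12 8) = [0, 5, 9, 3, 12, 2, 4, 11, 1, 7, 10, 6, 8]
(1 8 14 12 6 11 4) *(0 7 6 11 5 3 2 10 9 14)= (0 7 6 5 3 2 10 9 14 12 11 4 1 8)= [7, 8, 10, 2, 1, 3, 5, 6, 0, 14, 9, 4, 11, 13, 12]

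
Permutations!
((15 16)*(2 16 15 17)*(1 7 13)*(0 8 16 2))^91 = (0 17 16 8)(1 7 13)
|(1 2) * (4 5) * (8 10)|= 2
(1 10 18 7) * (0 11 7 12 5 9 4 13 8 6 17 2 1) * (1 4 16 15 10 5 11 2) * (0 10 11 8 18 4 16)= (0 2 16 15 11 7 10 4 13 18 12 8 6 17 1 5 9)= [2, 5, 16, 3, 13, 9, 17, 10, 6, 0, 4, 7, 8, 18, 14, 11, 15, 1, 12]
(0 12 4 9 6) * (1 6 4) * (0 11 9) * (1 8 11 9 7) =(0 12 8 11 7 1 6 9 4) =[12, 6, 2, 3, 0, 5, 9, 1, 11, 4, 10, 7, 8]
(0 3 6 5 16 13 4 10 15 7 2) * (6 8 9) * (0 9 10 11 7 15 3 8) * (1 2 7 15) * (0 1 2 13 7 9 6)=(0 8 10 3 1 13 4 11 15 2 6 5 16 7 9)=[8, 13, 6, 1, 11, 16, 5, 9, 10, 0, 3, 15, 12, 4, 14, 2, 7]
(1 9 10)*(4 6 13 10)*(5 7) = (1 9 4 6 13 10)(5 7) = [0, 9, 2, 3, 6, 7, 13, 5, 8, 4, 1, 11, 12, 10]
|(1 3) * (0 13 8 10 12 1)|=7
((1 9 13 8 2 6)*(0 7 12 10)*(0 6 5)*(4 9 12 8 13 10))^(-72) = (13)(0 2 7 5 8) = ((13)(0 7 8 2 5)(1 12 4 9 10 6))^(-72)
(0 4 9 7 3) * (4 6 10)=(0 6 10 4 9 7 3)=[6, 1, 2, 0, 9, 5, 10, 3, 8, 7, 4]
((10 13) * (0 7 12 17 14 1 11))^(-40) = (0 12 14 11 7 17 1)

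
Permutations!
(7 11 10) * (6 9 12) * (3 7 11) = (3 7)(6 9 12)(10 11) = [0, 1, 2, 7, 4, 5, 9, 3, 8, 12, 11, 10, 6]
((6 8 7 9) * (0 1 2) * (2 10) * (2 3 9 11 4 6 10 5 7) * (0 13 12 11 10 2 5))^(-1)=(0 1)(2 9 3 10 7 5 8 6 4 11 12 13)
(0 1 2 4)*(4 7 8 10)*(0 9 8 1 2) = [2, 0, 7, 3, 9, 5, 6, 1, 10, 8, 4] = (0 2 7 1)(4 9 8 10)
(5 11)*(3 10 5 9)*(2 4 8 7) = (2 4 8 7)(3 10 5 11 9) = [0, 1, 4, 10, 8, 11, 6, 2, 7, 3, 5, 9]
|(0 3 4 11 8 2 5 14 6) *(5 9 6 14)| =8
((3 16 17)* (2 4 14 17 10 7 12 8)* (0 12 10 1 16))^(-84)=(0 4)(2 3)(8 17)(12 14)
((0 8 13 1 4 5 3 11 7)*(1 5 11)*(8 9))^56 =(0 1 8 11 5)(3 9 4 13 7)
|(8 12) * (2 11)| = |(2 11)(8 12)| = 2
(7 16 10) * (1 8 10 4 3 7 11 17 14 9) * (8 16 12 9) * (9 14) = (1 16 4 3 7 12 14 8 10 11 17 9) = [0, 16, 2, 7, 3, 5, 6, 12, 10, 1, 11, 17, 14, 13, 8, 15, 4, 9]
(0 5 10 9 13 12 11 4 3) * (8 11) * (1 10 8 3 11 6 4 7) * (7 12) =(0 5 8 6 4 11 12 3)(1 10 9 13 7) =[5, 10, 2, 0, 11, 8, 4, 1, 6, 13, 9, 12, 3, 7]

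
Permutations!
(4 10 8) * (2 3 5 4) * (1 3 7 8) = (1 3 5 4 10)(2 7 8) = [0, 3, 7, 5, 10, 4, 6, 8, 2, 9, 1]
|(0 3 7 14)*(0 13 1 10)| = 7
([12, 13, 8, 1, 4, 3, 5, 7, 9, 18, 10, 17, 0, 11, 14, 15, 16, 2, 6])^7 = [12, 18, 1, 9, 4, 8, 2, 7, 13, 11, 10, 5, 0, 6, 14, 15, 16, 3, 17]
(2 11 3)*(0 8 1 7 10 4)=[8, 7, 11, 2, 0, 5, 6, 10, 1, 9, 4, 3]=(0 8 1 7 10 4)(2 11 3)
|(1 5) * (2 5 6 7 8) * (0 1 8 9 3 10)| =|(0 1 6 7 9 3 10)(2 5 8)| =21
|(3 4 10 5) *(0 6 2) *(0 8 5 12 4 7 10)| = 10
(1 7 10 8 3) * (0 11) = (0 11)(1 7 10 8 3) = [11, 7, 2, 1, 4, 5, 6, 10, 3, 9, 8, 0]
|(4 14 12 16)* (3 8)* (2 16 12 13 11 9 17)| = 8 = |(2 16 4 14 13 11 9 17)(3 8)|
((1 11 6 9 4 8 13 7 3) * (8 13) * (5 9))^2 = (1 6 9 13 3 11 5 4 7)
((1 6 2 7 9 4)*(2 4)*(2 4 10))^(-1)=(1 4 9 7 2 10 6)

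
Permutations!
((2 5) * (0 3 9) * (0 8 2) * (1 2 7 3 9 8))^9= ((0 9 1 2 5)(3 8 7))^9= (0 5 2 1 9)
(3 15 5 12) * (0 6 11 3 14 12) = (0 6 11 3 15 5)(12 14) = [6, 1, 2, 15, 4, 0, 11, 7, 8, 9, 10, 3, 14, 13, 12, 5]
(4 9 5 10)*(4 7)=[0, 1, 2, 3, 9, 10, 6, 4, 8, 5, 7]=(4 9 5 10 7)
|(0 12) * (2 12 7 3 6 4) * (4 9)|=|(0 7 3 6 9 4 2 12)|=8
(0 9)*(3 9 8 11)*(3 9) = (0 8 11 9) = [8, 1, 2, 3, 4, 5, 6, 7, 11, 0, 10, 9]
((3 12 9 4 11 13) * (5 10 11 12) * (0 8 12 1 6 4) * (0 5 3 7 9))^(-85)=((0 8 12)(1 6 4)(5 10 11 13 7 9))^(-85)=(0 12 8)(1 4 6)(5 9 7 13 11 10)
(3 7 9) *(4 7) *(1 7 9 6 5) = [0, 7, 2, 4, 9, 1, 5, 6, 8, 3] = (1 7 6 5)(3 4 9)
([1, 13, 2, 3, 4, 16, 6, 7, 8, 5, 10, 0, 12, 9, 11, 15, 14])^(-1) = [11, 0, 2, 3, 4, 9, 6, 7, 8, 13, 10, 14, 12, 1, 16, 15, 5]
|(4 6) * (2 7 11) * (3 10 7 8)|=|(2 8 3 10 7 11)(4 6)|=6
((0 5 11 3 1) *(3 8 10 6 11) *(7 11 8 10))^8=((0 5 3 1)(6 8 7 11 10))^8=(6 11 8 10 7)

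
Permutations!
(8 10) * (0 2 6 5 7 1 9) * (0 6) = (0 2)(1 9 6 5 7)(8 10) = [2, 9, 0, 3, 4, 7, 5, 1, 10, 6, 8]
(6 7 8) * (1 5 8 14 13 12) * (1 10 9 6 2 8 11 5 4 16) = (1 4 16)(2 8)(5 11)(6 7 14 13 12 10 9) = [0, 4, 8, 3, 16, 11, 7, 14, 2, 6, 9, 5, 10, 12, 13, 15, 1]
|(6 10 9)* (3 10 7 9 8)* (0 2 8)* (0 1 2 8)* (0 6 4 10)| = 21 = |(0 8 3)(1 2 6 7 9 4 10)|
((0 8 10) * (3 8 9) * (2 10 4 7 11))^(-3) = ((0 9 3 8 4 7 11 2 10))^(-3) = (0 11 8)(2 4 9)(3 10 7)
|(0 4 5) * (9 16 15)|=3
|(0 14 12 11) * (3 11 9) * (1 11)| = |(0 14 12 9 3 1 11)| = 7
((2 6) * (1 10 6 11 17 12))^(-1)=((1 10 6 2 11 17 12))^(-1)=(1 12 17 11 2 6 10)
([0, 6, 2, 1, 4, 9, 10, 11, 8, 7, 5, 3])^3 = (1 5 11 6 9 3 10 7)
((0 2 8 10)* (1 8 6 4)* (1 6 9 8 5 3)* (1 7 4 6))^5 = (10)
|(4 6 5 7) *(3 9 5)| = |(3 9 5 7 4 6)| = 6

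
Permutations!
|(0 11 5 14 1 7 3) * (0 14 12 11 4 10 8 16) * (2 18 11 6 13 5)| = 60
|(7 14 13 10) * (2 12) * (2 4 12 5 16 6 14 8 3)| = 10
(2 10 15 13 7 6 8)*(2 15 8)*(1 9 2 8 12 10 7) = (1 9 2 7 6 8 15 13)(10 12) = [0, 9, 7, 3, 4, 5, 8, 6, 15, 2, 12, 11, 10, 1, 14, 13]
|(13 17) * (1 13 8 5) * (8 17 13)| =|(17)(1 8 5)| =3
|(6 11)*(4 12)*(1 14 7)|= 6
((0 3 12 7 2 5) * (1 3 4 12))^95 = (0 5 2 7 12 4)(1 3)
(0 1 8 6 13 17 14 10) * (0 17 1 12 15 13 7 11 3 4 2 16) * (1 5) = (0 12 15 13 5 1 8 6 7 11 3 4 2 16)(10 17 14) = [12, 8, 16, 4, 2, 1, 7, 11, 6, 9, 17, 3, 15, 5, 10, 13, 0, 14]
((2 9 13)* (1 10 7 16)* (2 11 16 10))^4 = (1 11 9)(2 16 13)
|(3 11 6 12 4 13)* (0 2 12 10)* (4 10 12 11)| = |(0 2 11 6 12 10)(3 4 13)| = 6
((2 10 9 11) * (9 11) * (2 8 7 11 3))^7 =((2 10 3)(7 11 8))^7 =(2 10 3)(7 11 8)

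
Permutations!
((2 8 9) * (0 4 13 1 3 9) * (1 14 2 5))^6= ((0 4 13 14 2 8)(1 3 9 5))^6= (14)(1 9)(3 5)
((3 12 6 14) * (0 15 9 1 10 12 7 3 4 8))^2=(0 9 10 6 4)(1 12 14 8 15)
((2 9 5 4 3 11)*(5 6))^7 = (11)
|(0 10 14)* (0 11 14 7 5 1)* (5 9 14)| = 8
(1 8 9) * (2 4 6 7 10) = (1 8 9)(2 4 6 7 10) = [0, 8, 4, 3, 6, 5, 7, 10, 9, 1, 2]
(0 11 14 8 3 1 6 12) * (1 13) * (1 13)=[11, 6, 2, 1, 4, 5, 12, 7, 3, 9, 10, 14, 0, 13, 8]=(0 11 14 8 3 1 6 12)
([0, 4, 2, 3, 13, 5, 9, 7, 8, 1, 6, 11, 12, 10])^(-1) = (1 9 6 10 13 4)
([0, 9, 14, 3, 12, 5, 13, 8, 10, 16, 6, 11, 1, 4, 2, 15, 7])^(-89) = [0, 9, 14, 3, 12, 5, 13, 8, 10, 16, 6, 11, 1, 4, 2, 15, 7]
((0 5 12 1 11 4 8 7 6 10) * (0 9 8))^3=((0 5 12 1 11 4)(6 10 9 8 7))^3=(0 1)(4 12)(5 11)(6 8 10 7 9)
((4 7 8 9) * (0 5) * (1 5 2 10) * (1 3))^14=(0 10 1)(2 3 5)(4 8)(7 9)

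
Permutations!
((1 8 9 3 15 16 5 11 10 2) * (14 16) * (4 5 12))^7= ((1 8 9 3 15 14 16 12 4 5 11 10 2))^7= (1 12 8 4 9 5 3 11 15 10 14 2 16)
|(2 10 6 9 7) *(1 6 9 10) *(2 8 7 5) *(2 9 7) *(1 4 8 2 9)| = |(1 6 10 7 2 4 8 9 5)| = 9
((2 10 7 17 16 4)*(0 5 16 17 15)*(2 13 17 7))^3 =(0 4 7 5 13 15 16 17)(2 10)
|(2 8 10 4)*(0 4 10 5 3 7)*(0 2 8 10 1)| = 9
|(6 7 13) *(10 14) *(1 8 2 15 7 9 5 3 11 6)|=|(1 8 2 15 7 13)(3 11 6 9 5)(10 14)|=30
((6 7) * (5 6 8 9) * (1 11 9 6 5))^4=(1 11 9)(6 7 8)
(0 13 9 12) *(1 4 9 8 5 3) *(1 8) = (0 13 1 4 9 12)(3 8 5) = [13, 4, 2, 8, 9, 3, 6, 7, 5, 12, 10, 11, 0, 1]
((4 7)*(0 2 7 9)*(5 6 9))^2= ((0 2 7 4 5 6 9))^2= (0 7 5 9 2 4 6)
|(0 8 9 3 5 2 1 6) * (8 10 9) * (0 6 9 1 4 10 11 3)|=9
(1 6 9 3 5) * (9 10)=[0, 6, 2, 5, 4, 1, 10, 7, 8, 3, 9]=(1 6 10 9 3 5)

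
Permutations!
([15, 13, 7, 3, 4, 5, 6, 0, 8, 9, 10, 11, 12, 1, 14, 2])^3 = (0 7 2 15)(1 13)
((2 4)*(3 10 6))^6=(10)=((2 4)(3 10 6))^6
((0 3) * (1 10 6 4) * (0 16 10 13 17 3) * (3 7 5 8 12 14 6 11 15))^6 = (1 12 17 6 5)(3 16 10 11 15)(4 8 13 14 7)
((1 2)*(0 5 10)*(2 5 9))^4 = ((0 9 2 1 5 10))^4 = (0 5 2)(1 9 10)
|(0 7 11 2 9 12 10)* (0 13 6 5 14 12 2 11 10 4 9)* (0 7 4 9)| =|(0 4)(2 7 10 13 6 5 14 12 9)| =18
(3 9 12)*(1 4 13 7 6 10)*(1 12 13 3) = [0, 4, 2, 9, 3, 5, 10, 6, 8, 13, 12, 11, 1, 7] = (1 4 3 9 13 7 6 10 12)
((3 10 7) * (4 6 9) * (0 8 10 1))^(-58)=(0 10 3)(1 8 7)(4 9 6)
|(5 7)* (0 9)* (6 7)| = 6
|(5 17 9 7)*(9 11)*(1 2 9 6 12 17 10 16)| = |(1 2 9 7 5 10 16)(6 12 17 11)| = 28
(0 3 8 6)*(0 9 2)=[3, 1, 0, 8, 4, 5, 9, 7, 6, 2]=(0 3 8 6 9 2)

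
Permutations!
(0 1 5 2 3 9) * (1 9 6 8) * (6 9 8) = (0 8 1 5 2 3 9) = [8, 5, 3, 9, 4, 2, 6, 7, 1, 0]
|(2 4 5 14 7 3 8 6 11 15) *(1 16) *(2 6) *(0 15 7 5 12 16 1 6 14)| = 36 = |(0 15 14 5)(2 4 12 16 6 11 7 3 8)|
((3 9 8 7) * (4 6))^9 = (3 9 8 7)(4 6)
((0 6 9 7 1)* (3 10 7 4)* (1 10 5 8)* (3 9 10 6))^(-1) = ((0 3 5 8 1)(4 9)(6 10 7))^(-1) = (0 1 8 5 3)(4 9)(6 7 10)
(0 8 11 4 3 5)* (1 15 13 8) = (0 1 15 13 8 11 4 3 5) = [1, 15, 2, 5, 3, 0, 6, 7, 11, 9, 10, 4, 12, 8, 14, 13]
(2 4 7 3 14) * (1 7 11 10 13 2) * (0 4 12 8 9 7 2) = [4, 2, 12, 14, 11, 5, 6, 3, 9, 7, 13, 10, 8, 0, 1] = (0 4 11 10 13)(1 2 12 8 9 7 3 14)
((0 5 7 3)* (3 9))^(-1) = (0 3 9 7 5)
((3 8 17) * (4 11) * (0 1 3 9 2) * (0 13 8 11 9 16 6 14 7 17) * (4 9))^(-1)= (0 8 13 2 9 11 3 1)(6 16 17 7 14)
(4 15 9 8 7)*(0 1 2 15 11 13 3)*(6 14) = (0 1 2 15 9 8 7 4 11 13 3)(6 14) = [1, 2, 15, 0, 11, 5, 14, 4, 7, 8, 10, 13, 12, 3, 6, 9]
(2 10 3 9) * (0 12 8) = [12, 1, 10, 9, 4, 5, 6, 7, 0, 2, 3, 11, 8] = (0 12 8)(2 10 3 9)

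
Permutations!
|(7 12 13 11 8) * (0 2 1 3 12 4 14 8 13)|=20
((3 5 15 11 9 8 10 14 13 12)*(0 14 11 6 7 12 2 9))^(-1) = (0 11 10 8 9 2 13 14)(3 12 7 6 15 5)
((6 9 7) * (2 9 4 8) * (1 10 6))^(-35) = ((1 10 6 4 8 2 9 7))^(-35) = (1 2 6 7 8 10 9 4)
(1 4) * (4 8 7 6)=(1 8 7 6 4)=[0, 8, 2, 3, 1, 5, 4, 6, 7]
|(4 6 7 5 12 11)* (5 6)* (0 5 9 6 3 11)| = |(0 5 12)(3 11 4 9 6 7)| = 6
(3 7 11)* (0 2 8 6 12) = (0 2 8 6 12)(3 7 11) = [2, 1, 8, 7, 4, 5, 12, 11, 6, 9, 10, 3, 0]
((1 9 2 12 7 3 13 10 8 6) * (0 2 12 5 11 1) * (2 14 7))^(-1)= (0 6 8 10 13 3 7 14)(1 11 5 2 12 9)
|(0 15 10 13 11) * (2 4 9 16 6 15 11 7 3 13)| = |(0 11)(2 4 9 16 6 15 10)(3 13 7)| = 42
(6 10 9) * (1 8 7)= (1 8 7)(6 10 9)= [0, 8, 2, 3, 4, 5, 10, 1, 7, 6, 9]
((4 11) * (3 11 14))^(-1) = ((3 11 4 14))^(-1) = (3 14 4 11)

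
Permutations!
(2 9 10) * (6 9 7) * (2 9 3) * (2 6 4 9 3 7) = (3 6 7 4 9 10) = [0, 1, 2, 6, 9, 5, 7, 4, 8, 10, 3]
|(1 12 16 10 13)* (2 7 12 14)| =8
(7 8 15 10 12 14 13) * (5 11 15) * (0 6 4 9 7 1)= (0 6 4 9 7 8 5 11 15 10 12 14 13 1)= [6, 0, 2, 3, 9, 11, 4, 8, 5, 7, 12, 15, 14, 1, 13, 10]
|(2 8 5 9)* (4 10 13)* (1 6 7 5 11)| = |(1 6 7 5 9 2 8 11)(4 10 13)| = 24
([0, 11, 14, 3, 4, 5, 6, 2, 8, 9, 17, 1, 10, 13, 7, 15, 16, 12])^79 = [0, 11, 14, 3, 4, 5, 6, 2, 8, 9, 17, 1, 10, 13, 7, 15, 16, 12]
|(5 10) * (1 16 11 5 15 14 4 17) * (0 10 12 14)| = 24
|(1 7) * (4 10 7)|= |(1 4 10 7)|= 4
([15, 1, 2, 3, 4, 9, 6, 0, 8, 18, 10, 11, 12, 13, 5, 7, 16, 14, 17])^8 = [7, 1, 2, 3, 4, 17, 6, 15, 8, 14, 10, 11, 12, 13, 18, 0, 16, 9, 5]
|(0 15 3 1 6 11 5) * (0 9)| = 8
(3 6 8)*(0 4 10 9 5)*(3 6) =[4, 1, 2, 3, 10, 0, 8, 7, 6, 5, 9] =(0 4 10 9 5)(6 8)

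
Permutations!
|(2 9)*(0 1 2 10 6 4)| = 7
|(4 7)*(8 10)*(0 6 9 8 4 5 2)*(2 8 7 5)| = |(0 6 9 7 2)(4 5 8 10)| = 20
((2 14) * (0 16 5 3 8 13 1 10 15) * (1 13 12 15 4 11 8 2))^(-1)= ((0 16 5 3 2 14 1 10 4 11 8 12 15))^(-1)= (0 15 12 8 11 4 10 1 14 2 3 5 16)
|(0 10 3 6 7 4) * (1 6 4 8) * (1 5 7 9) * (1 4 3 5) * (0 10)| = 8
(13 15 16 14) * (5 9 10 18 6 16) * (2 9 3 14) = (2 9 10 18 6 16)(3 14 13 15 5) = [0, 1, 9, 14, 4, 3, 16, 7, 8, 10, 18, 11, 12, 15, 13, 5, 2, 17, 6]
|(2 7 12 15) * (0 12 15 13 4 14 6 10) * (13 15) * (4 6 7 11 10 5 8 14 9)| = 6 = |(0 12 15 2 11 10)(4 9)(5 8 14 7 13 6)|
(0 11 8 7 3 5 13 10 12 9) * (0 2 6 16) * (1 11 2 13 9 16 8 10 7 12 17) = (0 2 6 8 12 16)(1 11 10 17)(3 5 9 13 7) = [2, 11, 6, 5, 4, 9, 8, 3, 12, 13, 17, 10, 16, 7, 14, 15, 0, 1]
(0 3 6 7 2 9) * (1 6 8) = (0 3 8 1 6 7 2 9) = [3, 6, 9, 8, 4, 5, 7, 2, 1, 0]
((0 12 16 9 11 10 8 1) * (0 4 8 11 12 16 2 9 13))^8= ((0 16 13)(1 4 8)(2 9 12)(10 11))^8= (0 13 16)(1 8 4)(2 12 9)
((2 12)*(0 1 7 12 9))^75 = ((0 1 7 12 2 9))^75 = (0 12)(1 2)(7 9)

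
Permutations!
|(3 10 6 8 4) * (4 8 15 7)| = 6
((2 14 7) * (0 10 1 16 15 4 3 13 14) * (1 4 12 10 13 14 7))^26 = (0 7)(1 15 10 3)(2 13)(4 14 16 12)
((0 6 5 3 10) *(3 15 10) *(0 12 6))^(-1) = (5 6 12 10 15) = ((5 15 10 12 6))^(-1)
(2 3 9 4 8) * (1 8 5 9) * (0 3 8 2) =[3, 2, 8, 1, 5, 9, 6, 7, 0, 4] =(0 3 1 2 8)(4 5 9)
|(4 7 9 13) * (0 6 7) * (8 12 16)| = 6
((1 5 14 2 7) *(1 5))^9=(2 7 5 14)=((2 7 5 14))^9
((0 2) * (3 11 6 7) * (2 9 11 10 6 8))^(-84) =((0 9 11 8 2)(3 10 6 7))^(-84) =(0 9 11 8 2)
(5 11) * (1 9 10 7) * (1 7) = (1 9 10)(5 11) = [0, 9, 2, 3, 4, 11, 6, 7, 8, 10, 1, 5]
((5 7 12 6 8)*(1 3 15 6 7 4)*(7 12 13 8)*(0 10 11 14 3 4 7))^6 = (0 6 15 3 14 11 10)(5 13)(7 8)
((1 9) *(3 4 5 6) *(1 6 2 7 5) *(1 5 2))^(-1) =((1 9 6 3 4 5)(2 7))^(-1) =(1 5 4 3 6 9)(2 7)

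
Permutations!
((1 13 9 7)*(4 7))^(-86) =((1 13 9 4 7))^(-86) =(1 7 4 9 13)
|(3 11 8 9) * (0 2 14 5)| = 4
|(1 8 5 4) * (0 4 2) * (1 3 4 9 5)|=4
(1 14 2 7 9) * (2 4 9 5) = (1 14 4 9)(2 7 5) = [0, 14, 7, 3, 9, 2, 6, 5, 8, 1, 10, 11, 12, 13, 4]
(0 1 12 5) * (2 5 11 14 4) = [1, 12, 5, 3, 2, 0, 6, 7, 8, 9, 10, 14, 11, 13, 4] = (0 1 12 11 14 4 2 5)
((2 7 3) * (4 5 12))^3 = ((2 7 3)(4 5 12))^3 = (12)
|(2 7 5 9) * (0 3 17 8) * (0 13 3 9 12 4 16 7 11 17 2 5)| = 42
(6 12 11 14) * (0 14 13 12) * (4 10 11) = (0 14 6)(4 10 11 13 12) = [14, 1, 2, 3, 10, 5, 0, 7, 8, 9, 11, 13, 4, 12, 6]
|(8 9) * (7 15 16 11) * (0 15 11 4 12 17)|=|(0 15 16 4 12 17)(7 11)(8 9)|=6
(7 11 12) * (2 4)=(2 4)(7 11 12)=[0, 1, 4, 3, 2, 5, 6, 11, 8, 9, 10, 12, 7]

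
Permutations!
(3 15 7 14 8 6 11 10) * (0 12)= (0 12)(3 15 7 14 8 6 11 10)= [12, 1, 2, 15, 4, 5, 11, 14, 6, 9, 3, 10, 0, 13, 8, 7]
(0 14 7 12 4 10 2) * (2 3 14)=(0 2)(3 14 7 12 4 10)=[2, 1, 0, 14, 10, 5, 6, 12, 8, 9, 3, 11, 4, 13, 7]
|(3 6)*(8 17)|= |(3 6)(8 17)|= 2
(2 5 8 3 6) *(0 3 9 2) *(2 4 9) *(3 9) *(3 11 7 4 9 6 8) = (0 6)(2 5 3 8)(4 11 7) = [6, 1, 5, 8, 11, 3, 0, 4, 2, 9, 10, 7]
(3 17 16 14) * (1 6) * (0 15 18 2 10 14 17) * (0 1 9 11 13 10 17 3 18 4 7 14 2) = (0 15 4 7 14 18)(1 6 9 11 13 10 2 17 16 3) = [15, 6, 17, 1, 7, 5, 9, 14, 8, 11, 2, 13, 12, 10, 18, 4, 3, 16, 0]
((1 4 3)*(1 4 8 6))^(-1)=((1 8 6)(3 4))^(-1)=(1 6 8)(3 4)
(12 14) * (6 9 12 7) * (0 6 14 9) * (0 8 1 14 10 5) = [6, 14, 2, 3, 4, 0, 8, 10, 1, 12, 5, 11, 9, 13, 7] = (0 6 8 1 14 7 10 5)(9 12)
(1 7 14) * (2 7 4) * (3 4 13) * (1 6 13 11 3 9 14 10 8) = (1 11 3 4 2 7 10 8)(6 13 9 14) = [0, 11, 7, 4, 2, 5, 13, 10, 1, 14, 8, 3, 12, 9, 6]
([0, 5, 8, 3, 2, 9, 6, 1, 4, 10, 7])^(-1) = (1 7 10 9 5)(2 4 8)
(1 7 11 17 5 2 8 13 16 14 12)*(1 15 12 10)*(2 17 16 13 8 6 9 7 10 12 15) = (1 10)(2 6 9 7 11 16 14 12)(5 17) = [0, 10, 6, 3, 4, 17, 9, 11, 8, 7, 1, 16, 2, 13, 12, 15, 14, 5]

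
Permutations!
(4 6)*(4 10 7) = (4 6 10 7) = [0, 1, 2, 3, 6, 5, 10, 4, 8, 9, 7]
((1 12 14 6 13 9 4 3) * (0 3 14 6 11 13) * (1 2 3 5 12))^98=(0 12)(4 13 14 9 11)(5 6)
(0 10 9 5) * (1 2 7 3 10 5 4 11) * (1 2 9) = [5, 9, 7, 10, 11, 0, 6, 3, 8, 4, 1, 2] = (0 5)(1 9 4 11 2 7 3 10)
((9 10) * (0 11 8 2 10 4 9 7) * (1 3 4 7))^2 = ((0 11 8 2 10 1 3 4 9 7))^2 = (0 8 10 3 9)(1 4 7 11 2)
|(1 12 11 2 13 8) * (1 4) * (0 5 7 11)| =10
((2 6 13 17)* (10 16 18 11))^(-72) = (18)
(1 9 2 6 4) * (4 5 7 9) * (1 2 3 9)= (1 4 2 6 5 7)(3 9)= [0, 4, 6, 9, 2, 7, 5, 1, 8, 3]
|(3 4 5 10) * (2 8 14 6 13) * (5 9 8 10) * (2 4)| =6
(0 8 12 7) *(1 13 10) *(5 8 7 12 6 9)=(0 7)(1 13 10)(5 8 6 9)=[7, 13, 2, 3, 4, 8, 9, 0, 6, 5, 1, 11, 12, 10]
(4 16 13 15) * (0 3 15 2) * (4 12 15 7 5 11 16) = [3, 1, 0, 7, 4, 11, 6, 5, 8, 9, 10, 16, 15, 2, 14, 12, 13] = (0 3 7 5 11 16 13 2)(12 15)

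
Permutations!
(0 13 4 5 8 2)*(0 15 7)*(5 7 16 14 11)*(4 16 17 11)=(0 13 16 14 4 7)(2 15 17 11 5 8)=[13, 1, 15, 3, 7, 8, 6, 0, 2, 9, 10, 5, 12, 16, 4, 17, 14, 11]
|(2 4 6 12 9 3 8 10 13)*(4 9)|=6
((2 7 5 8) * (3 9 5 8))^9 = ((2 7 8)(3 9 5))^9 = (9)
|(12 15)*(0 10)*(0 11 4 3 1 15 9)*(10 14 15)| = 5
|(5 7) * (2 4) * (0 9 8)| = 6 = |(0 9 8)(2 4)(5 7)|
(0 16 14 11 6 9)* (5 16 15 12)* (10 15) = (0 10 15 12 5 16 14 11 6 9) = [10, 1, 2, 3, 4, 16, 9, 7, 8, 0, 15, 6, 5, 13, 11, 12, 14]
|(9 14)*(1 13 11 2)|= |(1 13 11 2)(9 14)|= 4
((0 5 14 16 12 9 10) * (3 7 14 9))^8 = (3 16 7 12 14) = ((0 5 9 10)(3 7 14 16 12))^8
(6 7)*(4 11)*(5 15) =(4 11)(5 15)(6 7) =[0, 1, 2, 3, 11, 15, 7, 6, 8, 9, 10, 4, 12, 13, 14, 5]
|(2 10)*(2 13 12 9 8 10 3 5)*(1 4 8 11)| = |(1 4 8 10 13 12 9 11)(2 3 5)| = 24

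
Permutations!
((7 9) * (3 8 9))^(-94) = (3 9)(7 8)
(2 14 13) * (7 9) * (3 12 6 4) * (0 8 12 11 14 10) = (0 8 12 6 4 3 11 14 13 2 10)(7 9) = [8, 1, 10, 11, 3, 5, 4, 9, 12, 7, 0, 14, 6, 2, 13]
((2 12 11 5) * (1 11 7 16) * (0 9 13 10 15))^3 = (0 10 9 15 13)(1 2 16 5 7 11 12)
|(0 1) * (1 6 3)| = 4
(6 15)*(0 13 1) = (0 13 1)(6 15) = [13, 0, 2, 3, 4, 5, 15, 7, 8, 9, 10, 11, 12, 1, 14, 6]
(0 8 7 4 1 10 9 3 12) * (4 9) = (0 8 7 9 3 12)(1 10 4) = [8, 10, 2, 12, 1, 5, 6, 9, 7, 3, 4, 11, 0]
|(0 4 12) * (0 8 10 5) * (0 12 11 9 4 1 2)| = 12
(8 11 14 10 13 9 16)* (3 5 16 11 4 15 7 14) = (3 5 16 8 4 15 7 14 10 13 9 11) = [0, 1, 2, 5, 15, 16, 6, 14, 4, 11, 13, 3, 12, 9, 10, 7, 8]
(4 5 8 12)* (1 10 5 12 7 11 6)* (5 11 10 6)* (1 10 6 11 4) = (1 11 5 8 7 6 10 4 12) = [0, 11, 2, 3, 12, 8, 10, 6, 7, 9, 4, 5, 1]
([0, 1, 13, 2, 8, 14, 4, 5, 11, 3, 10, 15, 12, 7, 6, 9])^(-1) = (2 3 9 15 11 8 4 6 14 5 7 13)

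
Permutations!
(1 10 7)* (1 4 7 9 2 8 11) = (1 10 9 2 8 11)(4 7) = [0, 10, 8, 3, 7, 5, 6, 4, 11, 2, 9, 1]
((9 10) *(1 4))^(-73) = (1 4)(9 10)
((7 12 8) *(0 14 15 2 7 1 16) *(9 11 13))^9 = ((0 14 15 2 7 12 8 1 16)(9 11 13))^9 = (16)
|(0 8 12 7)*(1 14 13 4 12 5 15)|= |(0 8 5 15 1 14 13 4 12 7)|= 10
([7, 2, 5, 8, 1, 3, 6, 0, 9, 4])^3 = [7, 3, 8, 4, 5, 9, 6, 0, 1, 2]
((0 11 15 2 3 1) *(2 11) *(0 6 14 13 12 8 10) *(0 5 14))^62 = (15)(0 3 6 2 1)(5 13 8)(10 14 12)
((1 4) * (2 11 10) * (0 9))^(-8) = ((0 9)(1 4)(2 11 10))^(-8) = (2 11 10)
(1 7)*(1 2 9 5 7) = (2 9 5 7) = [0, 1, 9, 3, 4, 7, 6, 2, 8, 5]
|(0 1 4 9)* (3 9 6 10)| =7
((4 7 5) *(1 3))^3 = (7)(1 3)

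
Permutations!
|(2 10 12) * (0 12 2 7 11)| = 4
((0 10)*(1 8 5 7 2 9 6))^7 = (0 10)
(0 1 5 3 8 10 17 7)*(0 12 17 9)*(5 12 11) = (0 1 12 17 7 11 5 3 8 10 9) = [1, 12, 2, 8, 4, 3, 6, 11, 10, 0, 9, 5, 17, 13, 14, 15, 16, 7]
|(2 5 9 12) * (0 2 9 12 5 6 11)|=|(0 2 6 11)(5 12 9)|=12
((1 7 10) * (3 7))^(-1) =(1 10 7 3)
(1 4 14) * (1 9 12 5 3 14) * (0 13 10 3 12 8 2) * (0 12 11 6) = (0 13 10 3 14 9 8 2 12 5 11 6)(1 4) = [13, 4, 12, 14, 1, 11, 0, 7, 2, 8, 3, 6, 5, 10, 9]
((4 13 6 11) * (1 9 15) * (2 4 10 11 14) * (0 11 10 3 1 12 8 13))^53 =((0 11 3 1 9 15 12 8 13 6 14 2 4))^53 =(0 11 3 1 9 15 12 8 13 6 14 2 4)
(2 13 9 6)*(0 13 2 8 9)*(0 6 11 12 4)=[13, 1, 2, 3, 0, 5, 8, 7, 9, 11, 10, 12, 4, 6]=(0 13 6 8 9 11 12 4)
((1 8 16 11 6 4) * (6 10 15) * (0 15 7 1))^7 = (0 4 6 15)(1 8 16 11 10 7) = ((0 15 6 4)(1 8 16 11 10 7))^7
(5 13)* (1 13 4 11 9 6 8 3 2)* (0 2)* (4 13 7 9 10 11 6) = (0 2 1 7 9 4 6 8 3)(5 13)(10 11) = [2, 7, 1, 0, 6, 13, 8, 9, 3, 4, 11, 10, 12, 5]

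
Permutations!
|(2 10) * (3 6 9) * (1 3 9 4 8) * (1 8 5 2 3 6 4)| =|(1 6)(2 10 3 4 5)| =10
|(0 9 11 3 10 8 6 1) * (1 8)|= |(0 9 11 3 10 1)(6 8)|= 6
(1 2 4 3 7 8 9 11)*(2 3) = [0, 3, 4, 7, 2, 5, 6, 8, 9, 11, 10, 1] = (1 3 7 8 9 11)(2 4)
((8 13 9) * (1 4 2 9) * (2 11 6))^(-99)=(1 9 11 13 2 4 8 6)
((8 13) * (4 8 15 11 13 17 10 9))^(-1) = (4 9 10 17 8)(11 15 13)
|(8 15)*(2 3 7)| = 6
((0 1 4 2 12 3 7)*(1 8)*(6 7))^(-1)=(0 7 6 3 12 2 4 1 8)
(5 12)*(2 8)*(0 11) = (0 11)(2 8)(5 12) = [11, 1, 8, 3, 4, 12, 6, 7, 2, 9, 10, 0, 5]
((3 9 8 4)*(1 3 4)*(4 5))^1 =(1 3 9 8)(4 5)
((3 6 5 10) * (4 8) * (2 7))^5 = ((2 7)(3 6 5 10)(4 8))^5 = (2 7)(3 6 5 10)(4 8)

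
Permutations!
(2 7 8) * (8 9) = (2 7 9 8) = [0, 1, 7, 3, 4, 5, 6, 9, 2, 8]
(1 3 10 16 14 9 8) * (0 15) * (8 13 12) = (0 15)(1 3 10 16 14 9 13 12 8) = [15, 3, 2, 10, 4, 5, 6, 7, 1, 13, 16, 11, 8, 12, 9, 0, 14]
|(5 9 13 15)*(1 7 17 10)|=|(1 7 17 10)(5 9 13 15)|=4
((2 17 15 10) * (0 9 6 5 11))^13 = ((0 9 6 5 11)(2 17 15 10))^13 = (0 5 9 11 6)(2 17 15 10)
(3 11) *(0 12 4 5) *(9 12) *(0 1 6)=(0 9 12 4 5 1 6)(3 11)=[9, 6, 2, 11, 5, 1, 0, 7, 8, 12, 10, 3, 4]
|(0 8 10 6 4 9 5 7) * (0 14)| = 9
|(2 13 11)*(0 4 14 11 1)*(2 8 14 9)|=6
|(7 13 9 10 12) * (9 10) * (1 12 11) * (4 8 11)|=8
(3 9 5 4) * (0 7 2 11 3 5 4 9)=(0 7 2 11 3)(4 5 9)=[7, 1, 11, 0, 5, 9, 6, 2, 8, 4, 10, 3]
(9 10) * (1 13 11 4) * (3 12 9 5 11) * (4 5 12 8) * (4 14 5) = (1 13 3 8 14 5 11 4)(9 10 12) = [0, 13, 2, 8, 1, 11, 6, 7, 14, 10, 12, 4, 9, 3, 5]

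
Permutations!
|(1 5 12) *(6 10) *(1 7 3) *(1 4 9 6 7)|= |(1 5 12)(3 4 9 6 10 7)|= 6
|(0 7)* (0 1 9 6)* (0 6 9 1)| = 2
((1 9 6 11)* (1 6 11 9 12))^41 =(1 12)(6 11 9) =((1 12)(6 9 11))^41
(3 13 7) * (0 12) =[12, 1, 2, 13, 4, 5, 6, 3, 8, 9, 10, 11, 0, 7] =(0 12)(3 13 7)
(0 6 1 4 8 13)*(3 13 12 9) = [6, 4, 2, 13, 8, 5, 1, 7, 12, 3, 10, 11, 9, 0] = (0 6 1 4 8 12 9 3 13)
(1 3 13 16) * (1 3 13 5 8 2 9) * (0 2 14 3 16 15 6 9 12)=(16)(0 2 12)(1 13 15 6 9)(3 5 8 14)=[2, 13, 12, 5, 4, 8, 9, 7, 14, 1, 10, 11, 0, 15, 3, 6, 16]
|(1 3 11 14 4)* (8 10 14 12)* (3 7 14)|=|(1 7 14 4)(3 11 12 8 10)|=20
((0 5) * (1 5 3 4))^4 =((0 3 4 1 5))^4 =(0 5 1 4 3)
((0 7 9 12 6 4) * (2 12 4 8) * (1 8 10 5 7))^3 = ((0 1 8 2 12 6 10 5 7 9 4))^3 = (0 2 10 9 1 12 5 4 8 6 7)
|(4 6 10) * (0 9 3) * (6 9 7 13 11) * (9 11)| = |(0 7 13 9 3)(4 11 6 10)| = 20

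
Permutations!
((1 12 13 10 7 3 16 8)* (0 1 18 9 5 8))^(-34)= ((0 1 12 13 10 7 3 16)(5 8 18 9))^(-34)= (0 3 10 12)(1 16 7 13)(5 18)(8 9)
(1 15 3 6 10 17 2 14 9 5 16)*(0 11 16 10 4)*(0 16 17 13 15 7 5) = (0 11 17 2 14 9)(1 7 5 10 13 15 3 6 4 16) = [11, 7, 14, 6, 16, 10, 4, 5, 8, 0, 13, 17, 12, 15, 9, 3, 1, 2]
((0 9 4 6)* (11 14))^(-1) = ((0 9 4 6)(11 14))^(-1) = (0 6 4 9)(11 14)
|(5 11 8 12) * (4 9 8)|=|(4 9 8 12 5 11)|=6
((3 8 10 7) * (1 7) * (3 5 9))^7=((1 7 5 9 3 8 10))^7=(10)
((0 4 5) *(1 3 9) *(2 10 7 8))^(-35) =(0 4 5)(1 3 9)(2 10 7 8)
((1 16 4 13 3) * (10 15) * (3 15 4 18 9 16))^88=(9 16 18)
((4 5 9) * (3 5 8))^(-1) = ((3 5 9 4 8))^(-1) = (3 8 4 9 5)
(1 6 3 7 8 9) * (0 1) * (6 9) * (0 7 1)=(1 9 7 8 6 3)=[0, 9, 2, 1, 4, 5, 3, 8, 6, 7]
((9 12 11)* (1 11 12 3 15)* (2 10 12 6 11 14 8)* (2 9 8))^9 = ((1 14 2 10 12 6 11 8 9 3 15))^9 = (1 3 8 6 10 14 15 9 11 12 2)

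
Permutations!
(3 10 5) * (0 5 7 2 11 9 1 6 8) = [5, 6, 11, 10, 4, 3, 8, 2, 0, 1, 7, 9] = (0 5 3 10 7 2 11 9 1 6 8)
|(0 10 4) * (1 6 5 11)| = 12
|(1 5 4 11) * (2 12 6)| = 12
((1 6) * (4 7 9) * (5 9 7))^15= ((1 6)(4 5 9))^15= (9)(1 6)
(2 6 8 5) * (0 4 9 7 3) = (0 4 9 7 3)(2 6 8 5) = [4, 1, 6, 0, 9, 2, 8, 3, 5, 7]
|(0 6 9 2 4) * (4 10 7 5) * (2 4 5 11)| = 4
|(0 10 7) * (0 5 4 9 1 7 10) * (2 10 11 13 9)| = |(1 7 5 4 2 10 11 13 9)| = 9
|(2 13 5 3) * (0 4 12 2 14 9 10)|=|(0 4 12 2 13 5 3 14 9 10)|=10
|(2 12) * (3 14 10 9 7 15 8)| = 14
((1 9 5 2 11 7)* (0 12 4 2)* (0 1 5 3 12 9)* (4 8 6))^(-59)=((0 9 3 12 8 6 4 2 11 7 5 1))^(-59)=(0 9 3 12 8 6 4 2 11 7 5 1)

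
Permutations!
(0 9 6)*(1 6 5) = [9, 6, 2, 3, 4, 1, 0, 7, 8, 5] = (0 9 5 1 6)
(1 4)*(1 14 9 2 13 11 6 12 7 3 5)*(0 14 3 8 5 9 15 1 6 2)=[14, 4, 13, 9, 3, 6, 12, 8, 5, 0, 10, 2, 7, 11, 15, 1]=(0 14 15 1 4 3 9)(2 13 11)(5 6 12 7 8)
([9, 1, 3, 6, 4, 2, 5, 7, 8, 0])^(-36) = (9)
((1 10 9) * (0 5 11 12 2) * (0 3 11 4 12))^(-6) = ((0 5 4 12 2 3 11)(1 10 9))^(-6) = (0 5 4 12 2 3 11)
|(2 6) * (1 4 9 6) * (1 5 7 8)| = |(1 4 9 6 2 5 7 8)| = 8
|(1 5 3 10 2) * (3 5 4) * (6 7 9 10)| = 8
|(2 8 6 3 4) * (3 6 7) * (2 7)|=6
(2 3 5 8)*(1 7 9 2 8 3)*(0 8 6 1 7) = [8, 0, 7, 5, 4, 3, 1, 9, 6, 2] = (0 8 6 1)(2 7 9)(3 5)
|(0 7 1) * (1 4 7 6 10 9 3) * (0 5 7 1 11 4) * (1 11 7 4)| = 12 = |(0 6 10 9 3 7)(1 5 4 11)|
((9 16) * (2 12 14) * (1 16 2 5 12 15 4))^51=((1 16 9 2 15 4)(5 12 14))^51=(1 2)(4 9)(15 16)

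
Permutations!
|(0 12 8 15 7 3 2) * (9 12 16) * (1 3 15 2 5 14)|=12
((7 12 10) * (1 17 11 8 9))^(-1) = ((1 17 11 8 9)(7 12 10))^(-1) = (1 9 8 11 17)(7 10 12)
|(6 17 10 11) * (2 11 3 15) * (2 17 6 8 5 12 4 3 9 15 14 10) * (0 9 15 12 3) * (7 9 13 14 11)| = |(0 13 14 10 15 17 2 7 9 12 4)(3 11 8 5)| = 44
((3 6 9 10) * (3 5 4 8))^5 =(3 4 10 6 8 5 9)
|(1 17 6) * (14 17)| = 4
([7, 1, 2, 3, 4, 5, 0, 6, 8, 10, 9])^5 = [6, 1, 2, 3, 4, 5, 7, 0, 8, 10, 9]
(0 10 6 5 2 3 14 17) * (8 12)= [10, 1, 3, 14, 4, 2, 5, 7, 12, 9, 6, 11, 8, 13, 17, 15, 16, 0]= (0 10 6 5 2 3 14 17)(8 12)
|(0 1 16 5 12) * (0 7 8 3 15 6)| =10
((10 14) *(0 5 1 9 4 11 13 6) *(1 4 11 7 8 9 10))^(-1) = (0 6 13 11 9 8 7 4 5)(1 14 10)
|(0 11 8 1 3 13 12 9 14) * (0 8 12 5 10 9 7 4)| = 40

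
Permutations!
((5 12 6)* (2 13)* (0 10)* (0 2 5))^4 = (0 5 10 12 2 6 13)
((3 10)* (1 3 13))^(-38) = (1 10)(3 13)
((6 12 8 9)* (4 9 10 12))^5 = (4 6 9)(8 12 10)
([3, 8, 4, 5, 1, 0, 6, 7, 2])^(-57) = (1 4 2 8)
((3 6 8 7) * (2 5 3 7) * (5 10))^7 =(2 10 5 3 6 8)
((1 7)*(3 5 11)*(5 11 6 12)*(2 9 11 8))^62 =((1 7)(2 9 11 3 8)(5 6 12))^62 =(2 11 8 9 3)(5 12 6)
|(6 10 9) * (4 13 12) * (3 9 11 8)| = |(3 9 6 10 11 8)(4 13 12)| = 6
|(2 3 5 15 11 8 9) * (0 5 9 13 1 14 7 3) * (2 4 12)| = |(0 5 15 11 8 13 1 14 7 3 9 4 12 2)| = 14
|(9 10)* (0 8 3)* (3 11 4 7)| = 6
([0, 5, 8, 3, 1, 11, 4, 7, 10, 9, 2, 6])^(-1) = (1 4 6 11 5)(2 10 8)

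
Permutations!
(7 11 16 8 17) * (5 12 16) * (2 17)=[0, 1, 17, 3, 4, 12, 6, 11, 2, 9, 10, 5, 16, 13, 14, 15, 8, 7]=(2 17 7 11 5 12 16 8)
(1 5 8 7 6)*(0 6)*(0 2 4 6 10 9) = (0 10 9)(1 5 8 7 2 4 6) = [10, 5, 4, 3, 6, 8, 1, 2, 7, 0, 9]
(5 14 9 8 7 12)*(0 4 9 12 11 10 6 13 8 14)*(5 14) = [4, 1, 2, 3, 9, 0, 13, 11, 7, 5, 6, 10, 14, 8, 12] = (0 4 9 5)(6 13 8 7 11 10)(12 14)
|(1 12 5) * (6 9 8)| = 3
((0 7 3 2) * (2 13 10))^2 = (0 3 10)(2 7 13)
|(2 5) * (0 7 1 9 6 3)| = |(0 7 1 9 6 3)(2 5)| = 6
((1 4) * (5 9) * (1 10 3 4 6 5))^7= ((1 6 5 9)(3 4 10))^7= (1 9 5 6)(3 4 10)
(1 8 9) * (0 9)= (0 9 1 8)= [9, 8, 2, 3, 4, 5, 6, 7, 0, 1]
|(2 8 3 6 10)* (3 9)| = 6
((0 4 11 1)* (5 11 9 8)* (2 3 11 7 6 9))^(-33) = ((0 4 2 3 11 1)(5 7 6 9 8))^(-33) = (0 3)(1 2)(4 11)(5 6 8 7 9)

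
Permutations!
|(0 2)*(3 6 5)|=6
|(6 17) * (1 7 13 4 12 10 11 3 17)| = 10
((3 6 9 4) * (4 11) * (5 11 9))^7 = (3 5 4 6 11)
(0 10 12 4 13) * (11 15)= (0 10 12 4 13)(11 15)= [10, 1, 2, 3, 13, 5, 6, 7, 8, 9, 12, 15, 4, 0, 14, 11]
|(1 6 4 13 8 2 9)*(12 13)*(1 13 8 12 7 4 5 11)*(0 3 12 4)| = 36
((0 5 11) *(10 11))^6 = ((0 5 10 11))^6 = (0 10)(5 11)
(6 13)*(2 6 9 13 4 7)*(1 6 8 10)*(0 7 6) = (0 7 2 8 10 1)(4 6)(9 13) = [7, 0, 8, 3, 6, 5, 4, 2, 10, 13, 1, 11, 12, 9]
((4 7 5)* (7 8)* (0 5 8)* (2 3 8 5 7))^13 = ((0 7 5 4)(2 3 8))^13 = (0 7 5 4)(2 3 8)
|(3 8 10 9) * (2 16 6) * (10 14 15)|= 6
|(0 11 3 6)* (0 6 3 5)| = |(0 11 5)| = 3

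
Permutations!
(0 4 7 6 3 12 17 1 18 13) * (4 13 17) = (0 13)(1 18 17)(3 12 4 7 6) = [13, 18, 2, 12, 7, 5, 3, 6, 8, 9, 10, 11, 4, 0, 14, 15, 16, 1, 17]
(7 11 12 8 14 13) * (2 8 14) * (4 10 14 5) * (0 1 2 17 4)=(0 1 2 8 17 4 10 14 13 7 11 12 5)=[1, 2, 8, 3, 10, 0, 6, 11, 17, 9, 14, 12, 5, 7, 13, 15, 16, 4]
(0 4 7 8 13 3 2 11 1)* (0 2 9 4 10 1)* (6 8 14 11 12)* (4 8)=(0 10 1 2 12 6 4 7 14 11)(3 9 8 13)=[10, 2, 12, 9, 7, 5, 4, 14, 13, 8, 1, 0, 6, 3, 11]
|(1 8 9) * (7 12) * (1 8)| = 2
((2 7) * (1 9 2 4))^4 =((1 9 2 7 4))^4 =(1 4 7 2 9)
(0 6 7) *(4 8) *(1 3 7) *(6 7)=(0 7)(1 3 6)(4 8)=[7, 3, 2, 6, 8, 5, 1, 0, 4]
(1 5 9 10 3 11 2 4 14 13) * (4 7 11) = (1 5 9 10 3 4 14 13)(2 7 11) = [0, 5, 7, 4, 14, 9, 6, 11, 8, 10, 3, 2, 12, 1, 13]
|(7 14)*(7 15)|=|(7 14 15)|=3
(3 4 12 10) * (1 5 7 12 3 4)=(1 5 7 12 10 4 3)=[0, 5, 2, 1, 3, 7, 6, 12, 8, 9, 4, 11, 10]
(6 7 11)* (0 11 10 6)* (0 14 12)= (0 11 14 12)(6 7 10)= [11, 1, 2, 3, 4, 5, 7, 10, 8, 9, 6, 14, 0, 13, 12]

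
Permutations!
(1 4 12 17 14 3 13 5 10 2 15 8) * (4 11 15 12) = (1 11 15 8)(2 12 17 14 3 13 5 10) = [0, 11, 12, 13, 4, 10, 6, 7, 1, 9, 2, 15, 17, 5, 3, 8, 16, 14]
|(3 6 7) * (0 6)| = |(0 6 7 3)| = 4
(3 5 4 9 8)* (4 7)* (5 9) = (3 9 8)(4 5 7) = [0, 1, 2, 9, 5, 7, 6, 4, 3, 8]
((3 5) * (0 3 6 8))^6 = ((0 3 5 6 8))^6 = (0 3 5 6 8)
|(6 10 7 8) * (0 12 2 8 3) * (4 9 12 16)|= |(0 16 4 9 12 2 8 6 10 7 3)|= 11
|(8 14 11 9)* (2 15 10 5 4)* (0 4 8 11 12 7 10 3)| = 30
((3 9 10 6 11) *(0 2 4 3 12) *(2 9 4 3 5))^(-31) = (0 12 11 6 10 9)(2 3 4 5)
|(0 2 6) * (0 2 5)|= |(0 5)(2 6)|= 2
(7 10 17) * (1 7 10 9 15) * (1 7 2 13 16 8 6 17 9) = [0, 2, 13, 3, 4, 5, 17, 1, 6, 15, 9, 11, 12, 16, 14, 7, 8, 10] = (1 2 13 16 8 6 17 10 9 15 7)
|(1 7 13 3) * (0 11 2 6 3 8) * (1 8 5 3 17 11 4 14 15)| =20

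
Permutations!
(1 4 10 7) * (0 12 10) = (0 12 10 7 1 4) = [12, 4, 2, 3, 0, 5, 6, 1, 8, 9, 7, 11, 10]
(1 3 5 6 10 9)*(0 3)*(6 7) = (0 3 5 7 6 10 9 1) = [3, 0, 2, 5, 4, 7, 10, 6, 8, 1, 9]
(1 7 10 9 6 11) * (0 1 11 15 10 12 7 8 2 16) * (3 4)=[1, 8, 16, 4, 3, 5, 15, 12, 2, 6, 9, 11, 7, 13, 14, 10, 0]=(0 1 8 2 16)(3 4)(6 15 10 9)(7 12)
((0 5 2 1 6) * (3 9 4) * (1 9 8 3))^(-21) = (9)(3 8)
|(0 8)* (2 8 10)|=4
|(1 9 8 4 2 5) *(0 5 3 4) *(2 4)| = 10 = |(0 5 1 9 8)(2 3)|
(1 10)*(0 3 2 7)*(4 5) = [3, 10, 7, 2, 5, 4, 6, 0, 8, 9, 1] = (0 3 2 7)(1 10)(4 5)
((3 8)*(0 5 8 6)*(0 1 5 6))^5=(0 3 8 5 1 6)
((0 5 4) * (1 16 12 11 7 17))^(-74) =(0 5 4)(1 7 12)(11 16 17)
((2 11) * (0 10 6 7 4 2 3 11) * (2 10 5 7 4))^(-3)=(0 5 7 2)(3 11)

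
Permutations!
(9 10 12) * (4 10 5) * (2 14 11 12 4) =[0, 1, 14, 3, 10, 2, 6, 7, 8, 5, 4, 12, 9, 13, 11] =(2 14 11 12 9 5)(4 10)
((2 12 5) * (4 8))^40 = ((2 12 5)(4 8))^40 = (2 12 5)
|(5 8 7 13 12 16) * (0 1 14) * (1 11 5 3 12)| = 24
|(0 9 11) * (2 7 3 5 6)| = |(0 9 11)(2 7 3 5 6)| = 15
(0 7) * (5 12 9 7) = [5, 1, 2, 3, 4, 12, 6, 0, 8, 7, 10, 11, 9] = (0 5 12 9 7)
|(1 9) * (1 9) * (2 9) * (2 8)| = 3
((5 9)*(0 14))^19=((0 14)(5 9))^19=(0 14)(5 9)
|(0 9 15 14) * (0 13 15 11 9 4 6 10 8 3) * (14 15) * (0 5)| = |(15)(0 4 6 10 8 3 5)(9 11)(13 14)| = 14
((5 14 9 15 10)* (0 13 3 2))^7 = (0 2 3 13)(5 9 10 14 15) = ((0 13 3 2)(5 14 9 15 10))^7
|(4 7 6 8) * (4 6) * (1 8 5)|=4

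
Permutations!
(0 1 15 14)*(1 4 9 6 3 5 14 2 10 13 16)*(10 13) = (0 4 9 6 3 5 14)(1 15 2 13 16) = [4, 15, 13, 5, 9, 14, 3, 7, 8, 6, 10, 11, 12, 16, 0, 2, 1]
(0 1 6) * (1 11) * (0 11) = (1 6 11) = [0, 6, 2, 3, 4, 5, 11, 7, 8, 9, 10, 1]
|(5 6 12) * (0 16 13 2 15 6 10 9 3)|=|(0 16 13 2 15 6 12 5 10 9 3)|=11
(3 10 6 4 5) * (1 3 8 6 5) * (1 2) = [0, 3, 1, 10, 2, 8, 4, 7, 6, 9, 5] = (1 3 10 5 8 6 4 2)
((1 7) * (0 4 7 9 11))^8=((0 4 7 1 9 11))^8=(0 7 9)(1 11 4)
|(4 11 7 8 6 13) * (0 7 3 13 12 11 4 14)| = 9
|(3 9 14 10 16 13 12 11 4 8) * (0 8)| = 11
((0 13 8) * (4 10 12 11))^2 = ((0 13 8)(4 10 12 11))^2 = (0 8 13)(4 12)(10 11)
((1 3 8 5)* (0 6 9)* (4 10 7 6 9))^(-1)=(0 9)(1 5 8 3)(4 6 7 10)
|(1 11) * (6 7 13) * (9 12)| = 6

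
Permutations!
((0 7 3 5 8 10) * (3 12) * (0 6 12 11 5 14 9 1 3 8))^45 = (0 7 11 5)(1 3 14 9)(6 12 8 10)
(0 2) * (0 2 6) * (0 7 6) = [0, 1, 2, 3, 4, 5, 7, 6] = (6 7)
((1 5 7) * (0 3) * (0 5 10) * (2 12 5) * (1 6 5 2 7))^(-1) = (0 10 1 5 6 7 3)(2 12)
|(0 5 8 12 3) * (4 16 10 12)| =|(0 5 8 4 16 10 12 3)| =8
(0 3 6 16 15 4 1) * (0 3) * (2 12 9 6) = [0, 3, 12, 2, 1, 5, 16, 7, 8, 6, 10, 11, 9, 13, 14, 4, 15] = (1 3 2 12 9 6 16 15 4)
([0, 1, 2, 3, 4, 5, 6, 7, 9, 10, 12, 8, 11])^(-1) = (8 11 12 10 9)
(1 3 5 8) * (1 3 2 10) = (1 2 10)(3 5 8) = [0, 2, 10, 5, 4, 8, 6, 7, 3, 9, 1]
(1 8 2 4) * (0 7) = (0 7)(1 8 2 4) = [7, 8, 4, 3, 1, 5, 6, 0, 2]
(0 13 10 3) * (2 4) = (0 13 10 3)(2 4) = [13, 1, 4, 0, 2, 5, 6, 7, 8, 9, 3, 11, 12, 10]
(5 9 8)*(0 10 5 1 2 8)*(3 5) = (0 10 3 5 9)(1 2 8) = [10, 2, 8, 5, 4, 9, 6, 7, 1, 0, 3]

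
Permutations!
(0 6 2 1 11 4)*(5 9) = (0 6 2 1 11 4)(5 9) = [6, 11, 1, 3, 0, 9, 2, 7, 8, 5, 10, 4]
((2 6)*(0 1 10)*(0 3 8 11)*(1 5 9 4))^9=(11)(2 6)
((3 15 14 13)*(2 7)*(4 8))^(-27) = ((2 7)(3 15 14 13)(4 8))^(-27) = (2 7)(3 15 14 13)(4 8)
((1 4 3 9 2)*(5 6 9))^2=((1 4 3 5 6 9 2))^2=(1 3 6 2 4 5 9)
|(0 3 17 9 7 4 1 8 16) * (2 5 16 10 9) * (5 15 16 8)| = |(0 3 17 2 15 16)(1 5 8 10 9 7 4)| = 42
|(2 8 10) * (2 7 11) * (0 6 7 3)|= |(0 6 7 11 2 8 10 3)|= 8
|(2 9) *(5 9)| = |(2 5 9)| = 3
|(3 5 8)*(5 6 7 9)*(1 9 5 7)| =7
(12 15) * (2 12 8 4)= (2 12 15 8 4)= [0, 1, 12, 3, 2, 5, 6, 7, 4, 9, 10, 11, 15, 13, 14, 8]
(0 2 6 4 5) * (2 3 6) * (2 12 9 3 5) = [5, 1, 12, 6, 2, 0, 4, 7, 8, 3, 10, 11, 9] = (0 5)(2 12 9 3 6 4)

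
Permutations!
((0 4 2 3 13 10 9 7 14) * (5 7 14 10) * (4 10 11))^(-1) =((0 10 9 14)(2 3 13 5 7 11 4))^(-1) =(0 14 9 10)(2 4 11 7 5 13 3)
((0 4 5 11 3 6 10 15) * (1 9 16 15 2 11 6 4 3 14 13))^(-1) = ((0 3 4 5 6 10 2 11 14 13 1 9 16 15))^(-1) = (0 15 16 9 1 13 14 11 2 10 6 5 4 3)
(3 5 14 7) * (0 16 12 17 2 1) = [16, 0, 1, 5, 4, 14, 6, 3, 8, 9, 10, 11, 17, 13, 7, 15, 12, 2] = (0 16 12 17 2 1)(3 5 14 7)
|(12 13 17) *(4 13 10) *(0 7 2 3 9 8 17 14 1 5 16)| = |(0 7 2 3 9 8 17 12 10 4 13 14 1 5 16)| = 15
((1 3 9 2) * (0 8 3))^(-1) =(0 1 2 9 3 8)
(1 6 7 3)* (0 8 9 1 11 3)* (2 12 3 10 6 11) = (0 8 9 1 11 10 6 7)(2 12 3) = [8, 11, 12, 2, 4, 5, 7, 0, 9, 1, 6, 10, 3]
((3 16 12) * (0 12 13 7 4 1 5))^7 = (0 1 7 16 12 5 4 13 3)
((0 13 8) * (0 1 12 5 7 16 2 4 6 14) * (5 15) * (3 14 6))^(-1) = ((0 13 8 1 12 15 5 7 16 2 4 3 14))^(-1) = (0 14 3 4 2 16 7 5 15 12 1 8 13)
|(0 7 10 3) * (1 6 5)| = 12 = |(0 7 10 3)(1 6 5)|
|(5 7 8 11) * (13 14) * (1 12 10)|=12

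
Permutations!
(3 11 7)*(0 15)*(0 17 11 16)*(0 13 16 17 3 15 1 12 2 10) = (0 1 12 2 10)(3 17 11 7 15)(13 16) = [1, 12, 10, 17, 4, 5, 6, 15, 8, 9, 0, 7, 2, 16, 14, 3, 13, 11]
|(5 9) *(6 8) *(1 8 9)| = |(1 8 6 9 5)| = 5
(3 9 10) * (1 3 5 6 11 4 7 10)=(1 3 9)(4 7 10 5 6 11)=[0, 3, 2, 9, 7, 6, 11, 10, 8, 1, 5, 4]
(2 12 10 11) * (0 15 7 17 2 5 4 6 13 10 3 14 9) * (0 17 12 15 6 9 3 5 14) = (0 6 13 10 11 14 3)(2 15 7 12 5 4 9 17) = [6, 1, 15, 0, 9, 4, 13, 12, 8, 17, 11, 14, 5, 10, 3, 7, 16, 2]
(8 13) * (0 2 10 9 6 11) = (0 2 10 9 6 11)(8 13) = [2, 1, 10, 3, 4, 5, 11, 7, 13, 6, 9, 0, 12, 8]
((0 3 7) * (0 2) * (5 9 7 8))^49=(9)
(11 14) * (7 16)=(7 16)(11 14)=[0, 1, 2, 3, 4, 5, 6, 16, 8, 9, 10, 14, 12, 13, 11, 15, 7]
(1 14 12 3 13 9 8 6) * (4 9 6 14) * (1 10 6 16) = (1 4 9 8 14 12 3 13 16)(6 10) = [0, 4, 2, 13, 9, 5, 10, 7, 14, 8, 6, 11, 3, 16, 12, 15, 1]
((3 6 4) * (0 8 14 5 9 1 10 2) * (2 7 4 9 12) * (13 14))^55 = (0 2 12 5 14 13 8)(1 9 6 3 4 7 10)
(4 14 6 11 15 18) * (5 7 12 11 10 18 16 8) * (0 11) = (0 11 15 16 8 5 7 12)(4 14 6 10 18) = [11, 1, 2, 3, 14, 7, 10, 12, 5, 9, 18, 15, 0, 13, 6, 16, 8, 17, 4]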